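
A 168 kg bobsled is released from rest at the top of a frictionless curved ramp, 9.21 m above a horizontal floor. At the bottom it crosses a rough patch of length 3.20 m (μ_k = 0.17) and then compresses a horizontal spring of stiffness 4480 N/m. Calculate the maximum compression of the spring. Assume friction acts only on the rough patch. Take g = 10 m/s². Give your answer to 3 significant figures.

Initial energy: E₁ = mgh = (168)(10)(9.21) = 15473 J
Friction removes W_f = μ_k mg d = (0.17)(168)(10)(3.20) = 913.9 J
Energy reaching the spring: E = 15473 − 913.9 = 14559 J
At max compression ½kx² = E ⇒ x = √(2E/k) = √(2 × 14559/4480) = 2.549 m

x = 2.55 m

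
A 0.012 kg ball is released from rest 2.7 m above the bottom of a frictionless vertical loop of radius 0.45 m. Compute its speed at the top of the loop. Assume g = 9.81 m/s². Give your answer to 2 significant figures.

v = 5.9 m/s

Energy conservation: mgh = ½mv_top² + mg(2r)
v_top² = 2g(h − 2r) = 2(9.81)(2.7 − 0.9000) = 35.32
v_top = 5.943 m/s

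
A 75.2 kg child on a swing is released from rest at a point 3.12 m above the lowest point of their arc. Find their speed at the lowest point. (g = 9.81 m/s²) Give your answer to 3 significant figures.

v = 7.82 m/s

Mechanical energy is conserved (no friction): mgh = ½mv²
v = √(2gh) = √(2 × 9.81 × 3.12) = √61.214 = 7.824 m/s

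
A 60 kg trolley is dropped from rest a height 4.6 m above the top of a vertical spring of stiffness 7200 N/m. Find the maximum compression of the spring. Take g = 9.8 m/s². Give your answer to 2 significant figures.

Take the reference level at the top of the uncompressed spring. At max compression the trolley has fallen H + x and is momentarily at rest:
mg(H + x) = ½kx²
½(7200)x² − (60)(9.8)x − (60)(9.8)(4.6) = 0
3600x² − 588.0x − 2705 = 0
x = [588.0 + √(345744 + 3.8949e+07)]/(2 × 3600) = 0.9523 m

x = 0.95 m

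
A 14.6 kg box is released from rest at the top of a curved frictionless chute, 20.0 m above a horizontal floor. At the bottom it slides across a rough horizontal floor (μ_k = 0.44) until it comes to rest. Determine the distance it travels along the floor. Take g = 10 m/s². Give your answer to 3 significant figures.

Energy at the top = energy at the end + work done against friction:
At rest all PE has been dissipated by friction: mgh = μ_k m g d
d = h/μ_k = 20.0/0.44 = 45.45 m

d = 45.5 m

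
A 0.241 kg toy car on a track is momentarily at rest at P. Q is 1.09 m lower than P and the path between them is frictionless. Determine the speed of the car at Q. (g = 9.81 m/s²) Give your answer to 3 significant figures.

Energy conservation between the two points: mgh = ½mv²
v = √(2gh) = √(2 × 9.81 × 1.09) = √21.386 = 4.624 m/s

v = 4.62 m/s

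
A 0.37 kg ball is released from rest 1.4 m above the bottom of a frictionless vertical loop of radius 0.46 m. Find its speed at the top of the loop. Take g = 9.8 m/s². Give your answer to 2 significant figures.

v = 3.1 m/s

Energy conservation: mgh = ½mv_top² + mg(2r)
v_top² = 2g(h − 2r) = 2(9.8)(1.4 − 0.9200) = 9.408
v_top = 3.067 m/s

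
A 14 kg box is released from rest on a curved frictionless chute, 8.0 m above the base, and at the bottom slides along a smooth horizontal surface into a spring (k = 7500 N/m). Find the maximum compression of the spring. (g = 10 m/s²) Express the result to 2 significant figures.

At max compression the box is momentarily at rest: mgh = ½kx²
x = √(2mgh/k) = √(2 × 14 × 10 × 8.0 / 7500) = 0.5465 m

x = 0.55 m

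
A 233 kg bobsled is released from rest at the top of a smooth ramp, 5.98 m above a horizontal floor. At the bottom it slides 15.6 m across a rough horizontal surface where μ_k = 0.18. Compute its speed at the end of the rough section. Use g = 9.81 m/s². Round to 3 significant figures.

Energy bookkeeping (friction removes W_f = μ_k N d):
mgh = ½mv² + μ_k m g d
W_f = μ_k mg d = (0.18)(233)(9.81)(15.6) = 6418 J
½mv² = mgh − W_f = 13669 − 6418 = 7250.3 J
v = √(2 × 7250.3/233) = 7.889 m/s

v = 7.89 m/s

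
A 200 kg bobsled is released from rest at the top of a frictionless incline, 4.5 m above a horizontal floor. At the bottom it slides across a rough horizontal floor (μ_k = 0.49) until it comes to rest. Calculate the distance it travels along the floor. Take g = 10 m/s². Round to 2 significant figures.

d = 9.2 m

Applying the work–energy principle:
At rest all PE has been dissipated by friction: mgh = μ_k m g d
d = h/μ_k = 4.5/0.49 = 9.184 m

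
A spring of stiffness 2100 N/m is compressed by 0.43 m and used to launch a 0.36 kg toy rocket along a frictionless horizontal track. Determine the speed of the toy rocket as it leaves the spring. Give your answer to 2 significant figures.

v = 33 m/s

The toy rocket leaves the spring when the spring is at natural length, so ½kx² = ½mv²
v = x√(k/m) = 0.43 × √(2100/0.36) = 32.84 m/s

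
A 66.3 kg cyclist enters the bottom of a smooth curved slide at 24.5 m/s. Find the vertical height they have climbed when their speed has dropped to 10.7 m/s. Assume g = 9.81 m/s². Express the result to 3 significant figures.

Energy balance between the two points: ½mv₁² = ½mv₂² + mgh
h = (v₁² − v₂²)/(2g) = (24.5² − 10.7²)/(2 × 9.81) = 24.76 m

h = 24.8 m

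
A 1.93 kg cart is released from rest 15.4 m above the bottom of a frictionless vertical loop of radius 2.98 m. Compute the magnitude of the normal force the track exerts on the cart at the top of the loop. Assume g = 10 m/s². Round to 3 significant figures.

Energy from release to top (height 2r): mgh = ½mv_top² + mg(2r)
v_top² = 2g(h − 2r) = 2(10)(15.4 − 5.960) = 188.80 m²/s²
At the top, both N and weight point toward the centre: N + mg = mv_top²/r
N = m(v_top²/r − g) = 1.93(188.80/2.98 − 10) = 103.0 N

N = 103 N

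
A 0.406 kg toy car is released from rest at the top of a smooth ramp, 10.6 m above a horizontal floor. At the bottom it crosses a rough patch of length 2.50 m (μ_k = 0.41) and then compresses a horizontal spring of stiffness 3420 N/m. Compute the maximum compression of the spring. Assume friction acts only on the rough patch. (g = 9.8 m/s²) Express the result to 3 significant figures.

x = 0.149 m

Initial energy: E₁ = mgh = (0.406)(9.8)(10.6) = 42.175 J
Friction removes W_f = μ_k mg d = (0.41)(0.406)(9.8)(2.50) = 4.078 J
Energy reaching the spring: E = 42.175 − 4.078 = 38.097 J
At max compression ½kx² = E ⇒ x = √(2E/k) = √(2 × 38.097/3420) = 0.1493 m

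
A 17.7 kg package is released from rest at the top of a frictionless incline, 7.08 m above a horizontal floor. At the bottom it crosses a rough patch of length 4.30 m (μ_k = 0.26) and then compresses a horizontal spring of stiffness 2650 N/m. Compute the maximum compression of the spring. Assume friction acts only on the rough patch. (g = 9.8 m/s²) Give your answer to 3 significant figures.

Initial energy: E₁ = mgh = (17.7)(9.8)(7.08) = 1228.1 J
Friction removes W_f = μ_k mg d = (0.26)(17.7)(9.8)(4.30) = 193.9 J
Energy reaching the spring: E = 1228.1 − 193.9 = 1034.2 J
At max compression ½kx² = E ⇒ x = √(2E/k) = √(2 × 1034.2/2650) = 0.8835 m

x = 0.883 m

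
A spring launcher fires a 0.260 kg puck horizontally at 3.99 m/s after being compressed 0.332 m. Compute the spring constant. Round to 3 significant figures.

Spring PE at full compression equals KE at release: ½kx² = ½mv²
k = mv²/x² = (0.260)(3.99)²/(0.332)² = 37.55 N/m

k = 37.6 N/m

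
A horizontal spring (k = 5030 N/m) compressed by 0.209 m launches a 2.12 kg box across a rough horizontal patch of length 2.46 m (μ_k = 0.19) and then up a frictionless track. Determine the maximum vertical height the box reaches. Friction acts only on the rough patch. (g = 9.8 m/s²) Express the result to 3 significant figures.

Spring energy: E₀ = ½kx² = ½(5030)(0.209)² = 109.86 J
Friction: W_f = μ_k mg d = (0.19)(2.12)(9.8)(2.46) = 9.711 J
Energy at base of ramp: E = 109.86 − 9.711 = 100.15 J
At max height all remaining energy is PE: mgh = E ⇒ h = E/(mg) = 100.15/(2.12 × 9.8) = 4.820 m

h = 4.82 m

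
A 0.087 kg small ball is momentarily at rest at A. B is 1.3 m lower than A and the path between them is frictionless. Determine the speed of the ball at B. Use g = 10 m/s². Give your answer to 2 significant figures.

v = 5.1 m/s

Mechanical energy is conserved (no friction): mgh = ½mv²
v = √(2gh) = √(2 × 10 × 1.3) = √26.000 = 5.099 m/s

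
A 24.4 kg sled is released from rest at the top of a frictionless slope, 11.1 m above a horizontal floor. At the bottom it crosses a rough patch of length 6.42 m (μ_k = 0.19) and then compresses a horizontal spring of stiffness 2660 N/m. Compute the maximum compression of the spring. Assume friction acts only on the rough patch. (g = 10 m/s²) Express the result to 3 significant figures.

x = 1.35 m

Initial energy: E₁ = mgh = (24.4)(10)(11.1) = 2708.4 J
Friction removes W_f = μ_k mg d = (0.19)(24.4)(10)(6.42) = 297.6 J
Energy reaching the spring: E = 2708.4 − 297.6 = 2410.8 J
At max compression ½kx² = E ⇒ x = √(2E/k) = √(2 × 2410.8/2660) = 1.346 m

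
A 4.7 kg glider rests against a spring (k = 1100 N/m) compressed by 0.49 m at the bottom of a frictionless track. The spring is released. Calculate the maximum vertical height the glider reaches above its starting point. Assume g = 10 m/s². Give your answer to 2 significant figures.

h = 2.8 m

At maximum height the glider is at rest, so ½kx² = mgh
h = kx²/(2mg) = (1100)(0.49)²/(2 × 4.7 × 10) = 2.810 m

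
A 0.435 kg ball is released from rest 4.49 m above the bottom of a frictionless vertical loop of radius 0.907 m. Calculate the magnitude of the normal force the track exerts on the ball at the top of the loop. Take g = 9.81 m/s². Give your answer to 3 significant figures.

N = 20.9 N

Energy from release to top (height 2r): mgh = ½mv_top² + mg(2r)
v_top² = 2g(h − 2r) = 2(9.81)(4.49 − 1.814) = 52.503 m²/s²
At the top, both N and weight point toward the centre: N + mg = mv_top²/r
N = m(v_top²/r − g) = 0.435(52.503/0.907 − 9.81) = 20.91 N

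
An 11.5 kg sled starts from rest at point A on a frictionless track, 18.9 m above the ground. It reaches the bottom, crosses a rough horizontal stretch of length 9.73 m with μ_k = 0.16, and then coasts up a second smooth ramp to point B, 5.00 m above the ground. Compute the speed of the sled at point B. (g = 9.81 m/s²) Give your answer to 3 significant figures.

v = 15.6 m/s

Energy at A: mgh₁ = (11.5)(9.81)(18.9) = 2132.2 J
Friction loss: W_f = μ_k mg d = 175.6 J
At B: ½mv² + mgh₂ = mgh₁ − W_f
½mv² = 2132.2 − 175.6 − 564.08 = 1392.5 J
v = √(2 × 1392.5/11.5) = 15.56 m/s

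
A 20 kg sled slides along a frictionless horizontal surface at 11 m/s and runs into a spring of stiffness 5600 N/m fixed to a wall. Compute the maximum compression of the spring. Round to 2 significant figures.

x = 0.66 m

At max compression the sled is momentarily at rest: ½mv² = ½kx²
x = v√(m/k) = 11 × √(20/5600) = 0.6574 m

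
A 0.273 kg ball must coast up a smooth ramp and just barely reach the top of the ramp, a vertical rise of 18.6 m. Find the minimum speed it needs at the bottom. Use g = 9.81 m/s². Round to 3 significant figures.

v = 19.1 m/s

At the top it is momentarily at rest, so all KE converts to PE: ½mv² = mgh
v = √(2gh) = √(2 × 9.81 × 18.6) = 19.10 m/s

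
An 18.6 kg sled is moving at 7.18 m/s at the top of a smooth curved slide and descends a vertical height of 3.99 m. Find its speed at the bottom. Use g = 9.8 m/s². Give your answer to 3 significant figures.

By conservation of mechanical energy, ½mv₀² + mgh = ½mv²
v² = v₀² + 2gh = (7.18)² + 2(9.8)(3.99) = 129.76
v = √129.76 = 11.39 m/s

v = 11.4 m/s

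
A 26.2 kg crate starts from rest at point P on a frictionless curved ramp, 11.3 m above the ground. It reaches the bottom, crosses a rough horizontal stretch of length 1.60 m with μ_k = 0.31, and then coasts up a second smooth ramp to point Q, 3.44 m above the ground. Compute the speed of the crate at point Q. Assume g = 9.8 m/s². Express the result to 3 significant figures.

v = 12.0 m/s

Energy at P: mgh₁ = (26.2)(9.8)(11.3) = 2901.4 J
Friction loss: W_f = μ_k mg d = 127.4 J
At Q: ½mv² + mgh₂ = mgh₁ − W_f
½mv² = 2901.4 − 127.4 − 883.25 = 1890.8 J
v = √(2 × 1890.8/26.2) = 12.01 m/s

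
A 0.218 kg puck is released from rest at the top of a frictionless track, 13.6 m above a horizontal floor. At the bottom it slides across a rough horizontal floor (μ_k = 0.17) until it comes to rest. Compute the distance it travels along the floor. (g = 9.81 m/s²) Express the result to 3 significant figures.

d = 80.0 m

Energy bookkeeping (friction removes W_f = μ_k N d):
At rest all PE has been dissipated by friction: mgh = μ_k m g d
d = h/μ_k = 13.6/0.17 = 80.00 m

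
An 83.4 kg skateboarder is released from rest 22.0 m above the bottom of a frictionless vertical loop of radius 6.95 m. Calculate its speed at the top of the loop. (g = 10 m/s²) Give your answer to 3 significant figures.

v = 12.7 m/s

Energy conservation: mgh = ½mv_top² + mg(2r)
v_top² = 2g(h − 2r) = 2(10)(22.0 − 13.90) = 162.0
v_top = 12.73 m/s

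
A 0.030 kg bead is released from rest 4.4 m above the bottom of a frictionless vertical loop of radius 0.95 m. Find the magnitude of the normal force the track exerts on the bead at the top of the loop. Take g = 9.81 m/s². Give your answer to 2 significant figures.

Energy from release to top (height 2r): mgh = ½mv_top² + mg(2r)
v_top² = 2g(h − 2r) = 2(9.81)(4.4 − 1.900) = 49.050 m²/s²
At the top, both N and weight point toward the centre: N + mg = mv_top²/r
N = m(v_top²/r − g) = 0.030(49.050/0.95 − 9.81) = 1.255 N

N = 1.3 N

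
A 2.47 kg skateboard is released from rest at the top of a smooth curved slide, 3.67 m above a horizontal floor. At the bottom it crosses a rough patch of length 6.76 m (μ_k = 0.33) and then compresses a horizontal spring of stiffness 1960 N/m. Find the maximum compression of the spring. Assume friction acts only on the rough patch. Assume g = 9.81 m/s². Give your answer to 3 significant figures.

Initial energy: E₁ = mgh = (2.47)(9.81)(3.67) = 88.927 J
Friction removes W_f = μ_k mg d = (0.33)(2.47)(9.81)(6.76) = 54.05 J
Energy reaching the spring: E = 88.927 − 54.05 = 34.873 J
At max compression ½kx² = E ⇒ x = √(2E/k) = √(2 × 34.873/1960) = 0.1886 m

x = 0.189 m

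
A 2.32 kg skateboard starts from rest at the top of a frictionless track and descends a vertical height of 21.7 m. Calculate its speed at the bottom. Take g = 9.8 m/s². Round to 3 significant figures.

Equating total energy at the two states: mgh = ½mv²
v = √(2gh) = √(2 × 9.8 × 21.7) = √425.32 = 20.62 m/s

v = 20.6 m/s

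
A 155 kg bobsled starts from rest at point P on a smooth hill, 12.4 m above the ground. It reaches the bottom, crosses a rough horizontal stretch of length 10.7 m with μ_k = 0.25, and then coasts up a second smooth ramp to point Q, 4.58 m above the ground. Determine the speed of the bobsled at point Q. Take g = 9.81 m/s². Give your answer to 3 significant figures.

v = 10.0 m/s

Energy at P: mgh₁ = (155)(9.81)(12.4) = 18855 J
Friction loss: W_f = μ_k mg d = 4067 J
At Q: ½mv² + mgh₂ = mgh₁ − W_f
½mv² = 18855 − 4067 − 6964.1 = 7823.2 J
v = √(2 × 7823.2/155) = 10.05 m/s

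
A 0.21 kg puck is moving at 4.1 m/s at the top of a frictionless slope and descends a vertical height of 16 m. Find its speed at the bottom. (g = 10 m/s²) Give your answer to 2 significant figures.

Energy conservation between the two points: ½mv₀² + mgh = ½mv²
v² = v₀² + 2gh = (4.1)² + 2(10)(16) = 336.81
v = √336.81 = 18.35 m/s

v = 18 m/s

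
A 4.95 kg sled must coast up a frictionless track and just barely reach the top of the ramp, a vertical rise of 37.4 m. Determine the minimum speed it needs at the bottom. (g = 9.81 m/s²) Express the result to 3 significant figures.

v = 27.1 m/s

At the top it is momentarily at rest, so all KE converts to PE: ½mv² = mgh
v = √(2gh) = √(2 × 9.81 × 37.4) = 27.09 m/s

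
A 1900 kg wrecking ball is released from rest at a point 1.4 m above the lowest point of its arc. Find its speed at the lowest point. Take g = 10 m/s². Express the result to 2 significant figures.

By conservation of mechanical energy, mgh = ½mv²
The mass cancels from both sides.
v = √(2gh) = √(2 × 10 × 1.4) = √28.000 = 5.292 m/s

v = 5.3 m/s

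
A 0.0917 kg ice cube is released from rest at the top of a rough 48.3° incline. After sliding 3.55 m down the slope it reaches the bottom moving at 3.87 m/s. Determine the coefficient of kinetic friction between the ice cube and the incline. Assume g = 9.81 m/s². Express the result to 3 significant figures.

μ_k = 0.799

The energy dissipated by friction is the PE lost minus the KE gained:
mgL sinθ = 2.3844 J; ½mv² = 0.68669 J
W_f = 2.3844 − 0.68669 = 1.698 J
μ_k = W_f/(mg cosθ · L) = 1.698/(0.5984 × 3.55) = 0.7991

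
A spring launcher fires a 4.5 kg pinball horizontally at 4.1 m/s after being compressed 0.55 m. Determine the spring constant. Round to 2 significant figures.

k = 250 N/m

Energy stored in the spring equals the launch KE: ½kx² = ½mv²
k = mv²/x² = (4.5)(4.1)²/(0.55)² = 250.1 N/m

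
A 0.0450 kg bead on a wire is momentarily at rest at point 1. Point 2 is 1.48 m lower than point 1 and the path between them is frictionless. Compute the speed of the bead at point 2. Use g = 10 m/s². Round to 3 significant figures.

v = 5.44 m/s

Equating total energy at the two states: mgh = ½mv²
v = √(2gh) = √(2 × 10 × 1.48) = √29.600 = 5.441 m/s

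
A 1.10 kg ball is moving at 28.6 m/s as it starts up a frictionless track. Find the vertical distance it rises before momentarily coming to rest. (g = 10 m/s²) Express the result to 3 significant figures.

Setting KE at the bottom equal to PE gained: ½mv² = mgh
h = v²/(2g) = 28.6²/(2 × 10) = 40.90 m

h = 40.9 m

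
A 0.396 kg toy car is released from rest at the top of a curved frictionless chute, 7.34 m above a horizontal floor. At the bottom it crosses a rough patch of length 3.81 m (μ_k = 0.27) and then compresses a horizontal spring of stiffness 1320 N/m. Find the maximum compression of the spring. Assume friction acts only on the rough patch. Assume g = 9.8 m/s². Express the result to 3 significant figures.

x = 0.193 m

Initial energy: E₁ = mgh = (0.396)(9.8)(7.34) = 28.485 J
Friction removes W_f = μ_k mg d = (0.27)(0.396)(9.8)(3.81) = 3.992 J
Energy reaching the spring: E = 28.485 − 3.992 = 24.493 J
At max compression ½kx² = E ⇒ x = √(2E/k) = √(2 × 24.493/1320) = 0.1926 m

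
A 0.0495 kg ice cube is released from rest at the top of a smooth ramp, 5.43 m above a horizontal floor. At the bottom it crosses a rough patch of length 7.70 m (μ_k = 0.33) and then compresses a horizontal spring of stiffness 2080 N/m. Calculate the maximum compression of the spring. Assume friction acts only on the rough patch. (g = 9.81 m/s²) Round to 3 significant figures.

Initial energy: E₁ = mgh = (0.0495)(9.81)(5.43) = 2.6368 J
Friction removes W_f = μ_k mg d = (0.33)(0.0495)(9.81)(7.70) = 1.234 J
Energy reaching the spring: E = 2.6368 − 1.234 = 1.4029 J
At max compression ½kx² = E ⇒ x = √(2E/k) = √(2 × 1.4029/2080) = 0.03673 m

x = 0.0367 m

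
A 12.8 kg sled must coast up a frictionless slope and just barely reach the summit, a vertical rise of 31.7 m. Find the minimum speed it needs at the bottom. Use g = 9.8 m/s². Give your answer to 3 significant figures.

v = 24.9 m/s

At the top it is momentarily at rest, so all KE converts to PE: ½mv² = mgh
v = √(2gh) = √(2 × 9.8 × 31.7) = 24.93 m/s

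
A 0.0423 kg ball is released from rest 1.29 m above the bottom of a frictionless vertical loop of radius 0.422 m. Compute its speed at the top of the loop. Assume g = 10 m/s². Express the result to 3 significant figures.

Energy conservation: mgh = ½mv_top² + mg(2r)
v_top² = 2g(h − 2r) = 2(10)(1.29 − 0.8440) = 8.920
v_top = 2.987 m/s

v = 2.99 m/s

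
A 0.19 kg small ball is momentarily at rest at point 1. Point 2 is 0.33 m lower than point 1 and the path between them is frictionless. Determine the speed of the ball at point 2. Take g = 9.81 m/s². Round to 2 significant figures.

Energy conservation between the two points: mgh = ½mv²
v = √(2gh) = √(2 × 9.81 × 0.33) = √6.4746 = 2.545 m/s

v = 2.5 m/s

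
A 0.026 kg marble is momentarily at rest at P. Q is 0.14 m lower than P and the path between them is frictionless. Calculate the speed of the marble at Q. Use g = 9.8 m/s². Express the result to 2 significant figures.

v = 1.7 m/s

By conservation of mechanical energy, mgh = ½mv²
v = √(2gh) = √(2 × 9.8 × 0.14) = √2.7440 = 1.657 m/s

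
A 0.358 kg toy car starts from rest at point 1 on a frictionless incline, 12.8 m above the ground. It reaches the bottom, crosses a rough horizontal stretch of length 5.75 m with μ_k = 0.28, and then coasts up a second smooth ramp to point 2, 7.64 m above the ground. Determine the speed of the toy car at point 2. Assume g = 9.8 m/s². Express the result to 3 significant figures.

v = 8.34 m/s

Energy at 1: mgh₁ = (0.358)(9.8)(12.8) = 44.908 J
Friction loss: W_f = μ_k mg d = 5.649 J
At 2: ½mv² + mgh₂ = mgh₁ − W_f
½mv² = 44.908 − 5.649 − 26.804 = 12.455 J
v = √(2 × 12.455/0.358) = 8.341 m/s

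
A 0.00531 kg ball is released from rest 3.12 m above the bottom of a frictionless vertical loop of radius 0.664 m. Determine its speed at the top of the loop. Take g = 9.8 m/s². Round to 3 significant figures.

v = 5.93 m/s

Energy conservation: mgh = ½mv_top² + mg(2r)
v_top² = 2g(h − 2r) = 2(9.8)(3.12 − 1.328) = 35.12
v_top = 5.926 m/s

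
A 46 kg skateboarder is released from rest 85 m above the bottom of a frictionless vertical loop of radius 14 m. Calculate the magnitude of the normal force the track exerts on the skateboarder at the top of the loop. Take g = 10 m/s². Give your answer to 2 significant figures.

Energy from release to top (height 2r): mgh = ½mv_top² + mg(2r)
v_top² = 2g(h − 2r) = 2(10)(85 − 28.00) = 1140.0 m²/s²
At the top, both N and weight point toward the centre: N + mg = mv_top²/r
N = m(v_top²/r − g) = 46(1140.0/14 − 10) = 3286 N

N = 3300 N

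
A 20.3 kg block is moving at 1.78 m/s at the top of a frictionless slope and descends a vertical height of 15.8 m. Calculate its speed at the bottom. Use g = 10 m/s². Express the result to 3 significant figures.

v = 17.9 m/s

Energy conservation between the two points: ½mv₀² + mgh = ½mv²
v² = v₀² + 2gh = (1.78)² + 2(10)(15.8) = 319.17
v = √319.17 = 17.87 m/s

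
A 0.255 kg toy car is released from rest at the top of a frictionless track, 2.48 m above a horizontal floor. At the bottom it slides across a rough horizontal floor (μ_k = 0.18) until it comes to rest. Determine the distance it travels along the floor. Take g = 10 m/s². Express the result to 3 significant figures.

d = 13.8 m

Applying the work–energy principle:
At rest all PE has been dissipated by friction: mgh = μ_k m g d
d = h/μ_k = 2.48/0.18 = 13.78 m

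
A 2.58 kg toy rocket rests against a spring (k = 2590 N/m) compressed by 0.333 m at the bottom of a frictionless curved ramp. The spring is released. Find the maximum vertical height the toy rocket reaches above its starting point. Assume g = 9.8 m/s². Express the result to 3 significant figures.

h = 5.68 m

At maximum height the toy rocket is at rest, so ½kx² = mgh
h = kx²/(2mg) = (2590)(0.333)²/(2 × 2.58 × 9.8) = 5.680 m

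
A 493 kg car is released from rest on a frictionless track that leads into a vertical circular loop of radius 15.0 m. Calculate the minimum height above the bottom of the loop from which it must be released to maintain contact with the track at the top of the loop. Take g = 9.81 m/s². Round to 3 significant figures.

At the top, for minimum speed gravity alone supplies the centripetal force: mg = mv_top²/r ⇒ v_top² = gr = 147.2 m²/s²
Energy conservation from release height h to the top (height 2r): mgh = ½mv_top² + mg(2r)
h = v_top²/(2g) + 2r = r/2 + 2r = 5r/2 = 37.50 m

h = 37.5 m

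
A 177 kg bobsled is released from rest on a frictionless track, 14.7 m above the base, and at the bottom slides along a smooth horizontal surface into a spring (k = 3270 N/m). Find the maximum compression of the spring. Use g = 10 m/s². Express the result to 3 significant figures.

x = 3.99 m

Gravitational PE at the top equals spring PE at max compression: mgh = ½kx²
x = √(2mgh/k) = √(2 × 177 × 10 × 14.7 / 3270) = 3.989 m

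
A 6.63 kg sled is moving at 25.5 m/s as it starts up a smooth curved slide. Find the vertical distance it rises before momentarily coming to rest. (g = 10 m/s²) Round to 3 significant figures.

h = 32.5 m

Setting KE at the bottom equal to PE gained: ½mv² = mgh
h = v²/(2g) = 25.5²/(2 × 10) = 32.51 m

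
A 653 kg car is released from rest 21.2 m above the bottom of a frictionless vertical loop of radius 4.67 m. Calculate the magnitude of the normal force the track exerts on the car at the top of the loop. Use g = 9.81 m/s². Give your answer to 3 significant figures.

N = 26100 N

Energy from release to top (height 2r): mgh = ½mv_top² + mg(2r)
v_top² = 2g(h − 2r) = 2(9.81)(21.2 − 9.340) = 232.69 m²/s²
At the top, both N and weight point toward the centre: N + mg = mv_top²/r
N = m(v_top²/r − g) = 653(232.69/4.67 − 9.81) = 26131 N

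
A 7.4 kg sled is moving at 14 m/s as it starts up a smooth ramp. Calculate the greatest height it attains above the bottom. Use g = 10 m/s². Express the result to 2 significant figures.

h = 9.8 m

By energy conservation, ½mv² = mgh
h = v²/(2g) = 14²/(2 × 10) = 9.800 m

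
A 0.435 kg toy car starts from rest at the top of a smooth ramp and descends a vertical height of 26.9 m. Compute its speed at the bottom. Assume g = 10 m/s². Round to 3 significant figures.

Energy conservation between the two points: mgh = ½mv²
The mass cancels from both sides.
v = √(2gh) = √(2 × 10 × 26.9) = √538.00 = 23.19 m/s

v = 23.2 m/s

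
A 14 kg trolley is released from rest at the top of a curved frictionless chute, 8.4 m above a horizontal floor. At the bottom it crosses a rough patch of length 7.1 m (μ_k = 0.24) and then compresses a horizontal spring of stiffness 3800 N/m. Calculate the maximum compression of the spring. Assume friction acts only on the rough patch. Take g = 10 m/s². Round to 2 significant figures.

x = 0.70 m

Initial energy: E₁ = mgh = (14)(10)(8.4) = 1176.0 J
Friction removes W_f = μ_k mg d = (0.24)(14)(10)(7.1) = 238.6 J
Energy reaching the spring: E = 1176.0 − 238.6 = 937.44 J
At max compression ½kx² = E ⇒ x = √(2E/k) = √(2 × 937.44/3800) = 0.7024 m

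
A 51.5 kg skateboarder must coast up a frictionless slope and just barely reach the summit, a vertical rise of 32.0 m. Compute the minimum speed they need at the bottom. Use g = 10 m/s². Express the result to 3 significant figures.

At the top they are momentarily at rest, so all KE converts to PE: ½mv² = mgh
v = √(2gh) = √(2 × 10 × 32.0) = 25.30 m/s

v = 25.3 m/s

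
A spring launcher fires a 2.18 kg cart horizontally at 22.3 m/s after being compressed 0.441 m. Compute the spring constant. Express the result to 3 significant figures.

½kx² = ½mv²
k = mv²/x² = (2.18)(22.3)²/(0.441)² = 5574 N/m

k = 5570 N/m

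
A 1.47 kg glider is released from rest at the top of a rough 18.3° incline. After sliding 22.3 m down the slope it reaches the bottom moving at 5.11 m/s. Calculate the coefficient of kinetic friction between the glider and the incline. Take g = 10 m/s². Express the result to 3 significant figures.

The energy dissipated by friction is the PE lost minus the KE gained:
mgL sinθ = 102.93 J; ½mv² = 19.192 J
W_f = 102.93 − 19.192 = 83.74 J
μ_k = W_f/(mg cosθ · L) = 83.74/(13.96 × 22.3) = 0.2691

μ_k = 0.269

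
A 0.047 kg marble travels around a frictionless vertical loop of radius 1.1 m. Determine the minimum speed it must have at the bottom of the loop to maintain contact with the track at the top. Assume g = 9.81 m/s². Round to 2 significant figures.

At the top: mg = mv_top²/r ⇒ v_top² = gr = 10.79 m²/s²
Energy from bottom to top (height 2r): ½mv_bot² = ½mv_top² + mg(2r)
v_bot² = gr + 4gr = 5gr = 53.96
v_bot = √(5gr) = 7.345 m/s

v = 7.3 m/s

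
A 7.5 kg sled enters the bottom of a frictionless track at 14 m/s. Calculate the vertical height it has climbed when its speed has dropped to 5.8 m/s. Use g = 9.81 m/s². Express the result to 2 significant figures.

Conservation of energy: ½mv₁² = ½mv₂² + mgh
h = (v₁² − v₂²)/(2g) = (14² − 5.8²)/(2 × 9.81) = 8.275 m

h = 8.3 m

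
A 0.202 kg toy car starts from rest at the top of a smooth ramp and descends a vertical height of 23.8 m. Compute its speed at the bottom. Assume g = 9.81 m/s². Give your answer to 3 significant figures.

v = 21.6 m/s

By conservation of mechanical energy, mgh = ½mv²
v = √(2gh) = √(2 × 9.81 × 23.8) = √466.96 = 21.61 m/s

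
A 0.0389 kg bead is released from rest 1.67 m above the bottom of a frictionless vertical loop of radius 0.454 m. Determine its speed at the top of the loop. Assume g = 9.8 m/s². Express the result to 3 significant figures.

Energy conservation: mgh = ½mv_top² + mg(2r)
v_top² = 2g(h − 2r) = 2(9.8)(1.67 − 0.9080) = 14.94
v_top = 3.865 m/s

v = 3.86 m/s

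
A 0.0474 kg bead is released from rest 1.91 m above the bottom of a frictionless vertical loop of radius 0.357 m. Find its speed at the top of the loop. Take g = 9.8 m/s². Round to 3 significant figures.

v = 4.84 m/s

Energy conservation: mgh = ½mv_top² + mg(2r)
v_top² = 2g(h − 2r) = 2(9.8)(1.91 − 0.7140) = 23.44
v_top = 4.842 m/s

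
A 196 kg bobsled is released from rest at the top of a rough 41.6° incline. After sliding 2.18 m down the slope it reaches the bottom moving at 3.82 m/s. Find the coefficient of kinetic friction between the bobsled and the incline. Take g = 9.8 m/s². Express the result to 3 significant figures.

mgh = ½mv² + μ_k (mg cosθ) L, with h = L sinθ
mgL sinθ = 2780.1 J; ½mv² = 1430.1 J
W_f = 2780.1 − 1430.1 = 1350 J
μ_k = W_f/(mg cosθ · L) = 1350/(1436 × 2.18) = 0.4311

μ_k = 0.431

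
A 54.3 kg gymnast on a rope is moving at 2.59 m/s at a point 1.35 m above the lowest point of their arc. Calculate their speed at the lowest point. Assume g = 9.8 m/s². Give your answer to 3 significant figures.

Equating total energy at the two states: ½mv₀² + mgh = ½mv²
v² = v₀² + 2gh = (2.59)² + 2(9.8)(1.35) = 33.168
v = √33.168 = 5.759 m/s

v = 5.76 m/s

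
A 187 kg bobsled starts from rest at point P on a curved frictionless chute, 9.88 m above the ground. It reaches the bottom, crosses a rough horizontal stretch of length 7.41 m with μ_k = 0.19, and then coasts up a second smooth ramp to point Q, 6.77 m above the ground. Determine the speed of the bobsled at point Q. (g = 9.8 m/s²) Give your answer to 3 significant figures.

Energy at P: mgh₁ = (187)(9.8)(9.88) = 18106 J
Friction loss: W_f = μ_k mg d = 2580 J
At Q: ½mv² + mgh₂ = mgh₁ − W_f
½mv² = 18106 − 2580 − 12407 = 3119.3 J
v = √(2 × 3119.3/187) = 5.776 m/s

v = 5.78 m/s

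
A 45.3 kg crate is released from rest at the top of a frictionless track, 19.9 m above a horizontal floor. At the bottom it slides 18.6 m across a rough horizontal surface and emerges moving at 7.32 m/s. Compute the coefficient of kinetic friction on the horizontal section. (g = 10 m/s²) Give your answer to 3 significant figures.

Energy bookkeeping (friction removes W_f = μ_k N d):
mgh = ½mv² + μ_k m g d
mgh = 9014.7 J; ½mv² = 1213.6 J
W_f = 9014.7 − 1213.6 = 7801 J
μ_k = W_f/(mg·d) = 7801/(453.0 × 18.6) = 0.9259

μ_k = 0.926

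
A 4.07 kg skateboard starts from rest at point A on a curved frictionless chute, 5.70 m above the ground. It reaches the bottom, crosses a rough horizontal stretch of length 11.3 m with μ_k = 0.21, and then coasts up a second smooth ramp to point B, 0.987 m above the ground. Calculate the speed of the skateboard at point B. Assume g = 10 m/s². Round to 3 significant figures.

Energy at A: mgh₁ = (4.07)(10)(5.70) = 231.99 J
Friction loss: W_f = μ_k mg d = 96.58 J
At B: ½mv² + mgh₂ = mgh₁ − W_f
½mv² = 231.99 − 96.58 − 40.171 = 95.238 J
v = √(2 × 95.238/4.07) = 6.841 m/s

v = 6.84 m/s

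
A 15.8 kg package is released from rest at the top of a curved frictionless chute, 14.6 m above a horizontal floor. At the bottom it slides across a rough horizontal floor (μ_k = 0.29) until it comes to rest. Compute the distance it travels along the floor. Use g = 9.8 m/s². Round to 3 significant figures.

d = 50.3 m

Energy at the top = energy at the end + work done against friction:
At rest all PE has been dissipated by friction: mgh = μ_k m g d
d = h/μ_k = 14.6/0.29 = 50.34 m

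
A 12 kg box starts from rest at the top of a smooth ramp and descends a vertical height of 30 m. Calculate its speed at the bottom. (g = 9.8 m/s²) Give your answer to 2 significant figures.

v = 24 m/s

By conservation of mechanical energy, mgh = ½mv²
The mass cancels from both sides.
v = √(2gh) = √(2 × 9.8 × 30) = √588.00 = 24.25 m/s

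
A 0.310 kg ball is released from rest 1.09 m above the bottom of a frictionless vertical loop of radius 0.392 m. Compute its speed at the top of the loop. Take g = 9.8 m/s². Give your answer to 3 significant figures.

v = 2.45 m/s

Energy conservation: mgh = ½mv_top² + mg(2r)
v_top² = 2g(h − 2r) = 2(9.8)(1.09 − 0.7840) = 5.998
v_top = 2.449 m/s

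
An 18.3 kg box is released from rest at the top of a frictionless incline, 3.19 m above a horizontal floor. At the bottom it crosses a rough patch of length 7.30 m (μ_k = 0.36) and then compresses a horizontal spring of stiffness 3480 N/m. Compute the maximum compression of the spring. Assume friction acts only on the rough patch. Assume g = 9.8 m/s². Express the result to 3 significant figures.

Initial energy: E₁ = mgh = (18.3)(9.8)(3.19) = 572.09 J
Friction removes W_f = μ_k mg d = (0.36)(18.3)(9.8)(7.30) = 471.3 J
Energy reaching the spring: E = 572.09 − 471.3 = 100.79 J
At max compression ½kx² = E ⇒ x = √(2E/k) = √(2 × 100.79/3480) = 0.2407 m

x = 0.241 m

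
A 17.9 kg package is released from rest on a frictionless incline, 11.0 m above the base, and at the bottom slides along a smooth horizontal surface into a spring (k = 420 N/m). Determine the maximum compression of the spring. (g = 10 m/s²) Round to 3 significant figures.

At max compression the package is momentarily at rest: mgh = ½kx²
x = √(2mgh/k) = √(2 × 17.9 × 10 × 11.0 / 420) = 3.062 m

x = 3.06 m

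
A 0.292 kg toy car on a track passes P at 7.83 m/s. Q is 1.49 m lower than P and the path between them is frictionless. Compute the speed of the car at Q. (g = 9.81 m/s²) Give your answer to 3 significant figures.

By conservation of mechanical energy, ½mv₀² + mgh = ½mv²
v² = v₀² + 2gh = (7.83)² + 2(9.81)(1.49) = 90.543
v = √90.543 = 9.515 m/s

v = 9.52 m/s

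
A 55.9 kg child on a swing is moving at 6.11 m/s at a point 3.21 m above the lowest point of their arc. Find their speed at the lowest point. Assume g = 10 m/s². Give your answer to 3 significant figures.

Equating total energy at the two states: ½mv₀² + mgh = ½mv²
v² = v₀² + 2gh = (6.11)² + 2(10)(3.21) = 101.53
v = √101.53 = 10.08 m/s

v = 10.1 m/s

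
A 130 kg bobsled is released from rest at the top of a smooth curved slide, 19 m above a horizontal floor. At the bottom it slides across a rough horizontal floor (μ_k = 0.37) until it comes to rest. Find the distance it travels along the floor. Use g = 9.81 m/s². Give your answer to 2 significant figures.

d = 51 m

Energy bookkeeping (friction removes W_f = μ_k N d):
At rest all PE has been dissipated by friction: mgh = μ_k m g d
d = h/μ_k = 19/0.37 = 51.35 m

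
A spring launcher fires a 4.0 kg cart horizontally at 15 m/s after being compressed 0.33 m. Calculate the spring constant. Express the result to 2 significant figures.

k = 8300 N/m

½kx² = ½mv²
k = mv²/x² = (4.0)(15)²/(0.33)² = 8264 N/m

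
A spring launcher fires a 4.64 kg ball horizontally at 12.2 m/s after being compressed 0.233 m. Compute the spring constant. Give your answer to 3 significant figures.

k = 12700 N/m

Energy stored in the spring equals the launch KE: ½kx² = ½mv²
k = mv²/x² = (4.64)(12.2)²/(0.233)² = 12721 N/m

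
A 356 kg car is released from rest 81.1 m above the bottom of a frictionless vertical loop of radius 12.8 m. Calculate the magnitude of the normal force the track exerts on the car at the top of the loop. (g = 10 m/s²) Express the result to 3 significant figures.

Energy from release to top (height 2r): mgh = ½mv_top² + mg(2r)
v_top² = 2g(h − 2r) = 2(10)(81.1 − 25.60) = 1110.0 m²/s²
At the top, both N and weight point toward the centre: N + mg = mv_top²/r
N = m(v_top²/r − g) = 356(1110.0/12.8 − 10) = 27312 N

N = 27300 N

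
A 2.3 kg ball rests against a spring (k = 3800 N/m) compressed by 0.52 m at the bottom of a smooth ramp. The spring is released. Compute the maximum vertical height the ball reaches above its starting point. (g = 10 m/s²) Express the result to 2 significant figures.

h = 22 m

All spring PE becomes gravitational PE at the highest point: ½kx² = mgh
h = kx²/(2mg) = (3800)(0.52)²/(2 × 2.3 × 10) = 22.34 m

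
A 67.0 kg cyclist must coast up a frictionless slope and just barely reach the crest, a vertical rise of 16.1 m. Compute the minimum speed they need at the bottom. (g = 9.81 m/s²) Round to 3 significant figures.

At the top they are momentarily at rest, so all KE converts to PE: ½mv² = mgh
v = √(2gh) = √(2 × 9.81 × 16.1) = 17.77 m/s

v = 17.8 m/s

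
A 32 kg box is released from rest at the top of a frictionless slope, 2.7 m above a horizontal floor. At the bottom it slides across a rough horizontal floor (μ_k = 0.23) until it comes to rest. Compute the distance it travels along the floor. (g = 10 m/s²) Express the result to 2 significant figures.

d = 12 m

Energy at the top = energy at the end + work done against friction:
At rest all PE has been dissipated by friction: mgh = μ_k m g d
d = h/μ_k = 2.7/0.23 = 11.74 m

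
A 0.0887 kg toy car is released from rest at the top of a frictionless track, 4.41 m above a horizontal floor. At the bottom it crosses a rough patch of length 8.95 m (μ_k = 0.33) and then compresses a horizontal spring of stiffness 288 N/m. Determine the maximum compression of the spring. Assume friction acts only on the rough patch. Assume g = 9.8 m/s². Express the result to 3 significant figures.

Initial energy: E₁ = mgh = (0.0887)(9.8)(4.41) = 3.8334 J
Friction removes W_f = μ_k mg d = (0.33)(0.0887)(9.8)(8.95) = 2.567 J
Energy reaching the spring: E = 3.8334 − 2.567 = 1.2661 J
At max compression ½kx² = E ⇒ x = √(2E/k) = √(2 × 1.2661/288) = 0.09377 m

x = 0.0938 m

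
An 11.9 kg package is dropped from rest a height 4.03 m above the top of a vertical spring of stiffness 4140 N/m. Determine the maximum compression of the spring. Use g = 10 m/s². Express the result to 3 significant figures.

Let x be the compression. The total drop is H + x, and the package is instantaneously at rest at max compression, so energy conservation gives:
mg(H + x) = ½kx²
½(4140)x² − (11.9)(10)x − (11.9)(10)(4.03) = 0
2070x² − 119.0x − 479.6 = 0
x = [119.0 + √(14161 + 3.9708e+06)]/(2 × 2070) = 0.5109 m

x = 0.511 m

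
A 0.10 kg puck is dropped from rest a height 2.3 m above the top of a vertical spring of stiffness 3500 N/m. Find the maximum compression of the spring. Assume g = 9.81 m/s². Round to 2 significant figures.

x = 0.036 m

Take the reference level at the top of the uncompressed spring. At max compression the puck has fallen H + x and is momentarily at rest:
mg(H + x) = ½kx²
½(3500)x² − (0.10)(9.81)x − (0.10)(9.81)(2.3) = 0
1750x² − 0.9810x − 2.256 = 0
x = [0.9810 + √(0.9624 + 15794)]/(2 × 1750) = 0.03619 m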